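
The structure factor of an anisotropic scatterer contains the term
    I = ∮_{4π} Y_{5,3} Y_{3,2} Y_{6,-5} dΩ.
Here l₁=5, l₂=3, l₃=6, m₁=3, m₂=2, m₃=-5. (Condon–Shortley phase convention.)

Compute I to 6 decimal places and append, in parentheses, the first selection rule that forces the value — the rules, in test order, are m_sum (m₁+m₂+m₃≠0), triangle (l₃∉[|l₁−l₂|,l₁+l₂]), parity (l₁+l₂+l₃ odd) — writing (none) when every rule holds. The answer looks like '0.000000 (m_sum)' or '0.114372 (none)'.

-0.169016 (none)

m-sum 0 ✓  L=14 even ✓  2≤6≤8 ✓
Π(2lᵢ+1) = 11×7×13 = 1001
triangle coeff Δ(5,3,6) = 1/675675
Σ_t [0,2]: t=0:+1/8640 t=1:−1/2304 t=2:+1/8640 = -7/34560
(3j)²=7/429 [(5 3 6; 0 0 0)], sign=-1
Σ_t [1,2]: t=1:−1/120960 t=2:+1/483840 = -1/161280
(3j)²=2/91 [(5 3 6; 3 2 -5)], sign=+1
⇒ 4πI² = 14/39
I = (-1)√(14/39/(4π)) = -0.16901560
No selection rule forces the value: the integral is nonzero (none).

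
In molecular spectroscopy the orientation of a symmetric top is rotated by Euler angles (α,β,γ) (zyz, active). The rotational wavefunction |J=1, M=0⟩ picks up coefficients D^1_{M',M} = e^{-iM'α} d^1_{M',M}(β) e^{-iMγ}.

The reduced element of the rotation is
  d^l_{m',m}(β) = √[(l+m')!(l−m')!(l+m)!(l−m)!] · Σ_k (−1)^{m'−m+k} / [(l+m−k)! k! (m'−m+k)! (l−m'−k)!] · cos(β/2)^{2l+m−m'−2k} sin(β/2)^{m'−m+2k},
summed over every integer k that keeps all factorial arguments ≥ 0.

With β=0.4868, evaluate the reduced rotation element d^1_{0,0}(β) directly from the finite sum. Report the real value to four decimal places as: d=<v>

d^1_{0,0}(β=0.4868) via the finite sum:
Half-angle: c=0.970524, s=0.241004. N=√(1·1·1·1)=1.000000
The bounds max(0,m−m')=0 and min(l+m,l−m')=1 give 2 terms
  k=0: (−1)^0·1.0000/(1)·0.9705^2·0.2410^0 = +0.941917
  k=1: (−1)^1·1.0000/(1)·0.9705^0·0.2410^2 = -0.058083
d^1_{0,0}(0.4868) = +0.941917 -0.058083 = +0.883834

d=0.8838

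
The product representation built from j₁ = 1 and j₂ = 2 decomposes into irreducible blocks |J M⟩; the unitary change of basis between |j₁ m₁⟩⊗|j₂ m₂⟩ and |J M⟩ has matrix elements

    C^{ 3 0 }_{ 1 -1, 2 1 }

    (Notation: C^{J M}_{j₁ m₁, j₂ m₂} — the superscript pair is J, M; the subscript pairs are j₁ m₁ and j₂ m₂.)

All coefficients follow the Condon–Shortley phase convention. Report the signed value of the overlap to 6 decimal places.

+0.447214  (= +√(1/5))

√[7·0!2!4!/7! · 0!2!3!1!3!3!] = √(144/5)
  +(−1)^0/∏(0,0,2,3,0,1)! = 1/12  (running 1/12)
⟨..|..⟩ = √(144/5)·(1/12) = +0.447214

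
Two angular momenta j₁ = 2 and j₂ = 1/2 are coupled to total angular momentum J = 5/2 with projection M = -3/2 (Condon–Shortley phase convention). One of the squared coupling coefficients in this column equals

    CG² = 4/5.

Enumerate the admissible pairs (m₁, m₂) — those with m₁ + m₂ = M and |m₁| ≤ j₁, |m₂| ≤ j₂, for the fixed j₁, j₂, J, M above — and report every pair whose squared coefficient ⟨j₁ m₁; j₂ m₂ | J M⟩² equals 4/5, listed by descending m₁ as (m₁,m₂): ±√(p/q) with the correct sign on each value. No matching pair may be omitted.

Admissible pairs with m₁+m₂ = M = -3/2: (-2,1/2), (-1,-1/2)
  (m₁,m₂)=(-1,-1/2): CG² = 4/5, CG = +√(4/5)   ← matches the target
  (m₁,m₂)=(-2,1/2): CG² = 1/5, CG = +√(1/5)
Pairs with CG² = 4/5: (-1,-1/2): +√(4/5)

(-1,-1/2): +√(4/5)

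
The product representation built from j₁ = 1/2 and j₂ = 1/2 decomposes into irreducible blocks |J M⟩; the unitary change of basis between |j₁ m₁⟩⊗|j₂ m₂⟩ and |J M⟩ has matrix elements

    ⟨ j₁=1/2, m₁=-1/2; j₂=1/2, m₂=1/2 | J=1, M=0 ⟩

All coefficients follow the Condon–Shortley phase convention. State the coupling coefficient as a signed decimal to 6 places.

triangle: 0!×1!×1!/3! = 1/6
(j±m)!: 0!×1!×1!×0!×1!×1! = 1
prefactor² = (2J+1)×Δ×N² = 1/2
  k=0: +1/(0!×0!×1!×1!×0!×0!) = 1
Σ = 1  ⇒  CG² = 1/2×1² = 1/2
CG = +√(1/2) = +0.707107

+√(1/2) ≈ +0.707107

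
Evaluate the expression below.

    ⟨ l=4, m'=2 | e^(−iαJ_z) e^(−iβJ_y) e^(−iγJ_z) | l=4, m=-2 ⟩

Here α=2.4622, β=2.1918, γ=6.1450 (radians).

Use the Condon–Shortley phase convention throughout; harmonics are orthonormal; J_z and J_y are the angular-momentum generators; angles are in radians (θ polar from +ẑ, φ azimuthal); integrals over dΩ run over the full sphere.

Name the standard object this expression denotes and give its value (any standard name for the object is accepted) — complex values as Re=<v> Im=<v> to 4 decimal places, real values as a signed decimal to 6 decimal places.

Wigner D-matrix element, Re=-0.2064 Im=-0.3884

This is a Wigner D-matrix element — the rotation-matrix element ⟨l m'| R(α,β,γ) |l m⟩ in the angular-momentum basis.
D^4_{2,-2}(2.4622,2.1918,6.1450) = e^{-i·2·2.4622}·d^4_{2,-2}(2.1918)·e^{-i·-2·6.1450}. Compute d first:
c=cos(2.191800/2)=0.457246, s=sin(2.191800/2)=0.889340; N=√[720·2·2·720]=1440.000000
The bounds max(0,m−m')=0 and min(l+m,l−m')=2 give 3 terms
  k=0: (−1)^4·1440.0000/(96)·0.4572^4·0.8893^4 = +0.410170
  k=1: (−1)^5·1440.0000/(120)·0.4572^2·0.8893^6 = -1.241335
  k=2: (−1)^6·1440.0000/(1440)·0.4572^0·0.8893^8 = +0.391330
d^4_{2,-2}(2.1918) = +0.410170 -1.241335 +0.391330 = -0.439835
Phases: e^{-i·(2)·2.4622}=+0.210426+0.977610i, e^{-i·(-2)·6.1450}=+0.962052-0.272866i ⇒ D=-0.206369-0.388415i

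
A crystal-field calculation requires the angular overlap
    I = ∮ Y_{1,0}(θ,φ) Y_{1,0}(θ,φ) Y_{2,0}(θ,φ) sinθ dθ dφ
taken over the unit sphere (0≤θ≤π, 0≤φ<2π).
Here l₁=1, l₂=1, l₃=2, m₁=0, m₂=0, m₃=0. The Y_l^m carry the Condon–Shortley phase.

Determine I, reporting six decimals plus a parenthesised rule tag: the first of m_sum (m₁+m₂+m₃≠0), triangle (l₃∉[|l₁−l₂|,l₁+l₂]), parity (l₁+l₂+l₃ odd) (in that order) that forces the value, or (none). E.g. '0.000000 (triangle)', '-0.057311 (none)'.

m-sum 0 ✓  L=4 even ✓  0≤2≤2 ✓
Π(2lᵢ+1) = 3×3×5 = 45
triangle coeff Δ(1,1,2) = 1/30
Σ_t [0,0]: t=0:+1/1 = 1/1
(3j)²=2/15 [(1 1 2; 0 0 0)], sign=+1
(m-triple is (0,0,0) — same symbol as above.)
⇒ 4πI² = 4/5
I = (+1)√(4/5/(4π)) = 0.25231325
No selection rule forces the value: the integral is nonzero (none).

0.252313 (none)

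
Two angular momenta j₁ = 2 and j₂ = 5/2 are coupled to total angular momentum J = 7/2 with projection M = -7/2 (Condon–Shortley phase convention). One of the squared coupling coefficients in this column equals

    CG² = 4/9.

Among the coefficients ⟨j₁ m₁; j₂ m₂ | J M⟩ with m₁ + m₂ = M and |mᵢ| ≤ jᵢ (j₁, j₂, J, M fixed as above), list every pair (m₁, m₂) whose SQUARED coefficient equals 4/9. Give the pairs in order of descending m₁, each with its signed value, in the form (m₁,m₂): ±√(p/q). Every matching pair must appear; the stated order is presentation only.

Admissible pairs with m₁+m₂ = M = -7/2: (-2,-3/2), (-1,-5/2)
  (m₁,m₂)=(-1,-5/2): CG² = 5/9, CG = +√(5/9)
  (m₁,m₂)=(-2,-3/2): CG² = 4/9, CG = −√(4/9)   ← matches the target
Pairs with CG² = 4/9: (-2,-3/2): −√(4/9)

(-2,-3/2): −√(4/9)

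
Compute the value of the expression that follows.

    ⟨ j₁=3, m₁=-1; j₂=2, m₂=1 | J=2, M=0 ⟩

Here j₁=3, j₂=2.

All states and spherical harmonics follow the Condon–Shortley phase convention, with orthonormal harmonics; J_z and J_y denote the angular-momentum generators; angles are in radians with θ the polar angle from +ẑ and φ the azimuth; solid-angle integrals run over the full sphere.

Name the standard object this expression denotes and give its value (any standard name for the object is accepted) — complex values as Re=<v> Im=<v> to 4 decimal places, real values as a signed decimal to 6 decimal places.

This is a Clebsch–Gordan (vector-coupling) coefficient.
triangle: 3!×3!×1!/8! = 36/40320
(j±m)!: 2!×4!×3!×1!×2!×2! = 1152
prefactor² = (2J+1)×Δ×N² = 36/7
  k=2: +1/(2!×1!×2!×1!×1!×0!) = 1/4
  k=3: −1/(3!×0!×1!×0!×2!×1!) = -1/12
Σ = 1/6  ⇒  CG² = 36/7×(1/6)² = 1/7
CG = +√(1/7) = +0.377964

Clebsch–Gordan coefficient, +√(1/7) ≈ +0.377964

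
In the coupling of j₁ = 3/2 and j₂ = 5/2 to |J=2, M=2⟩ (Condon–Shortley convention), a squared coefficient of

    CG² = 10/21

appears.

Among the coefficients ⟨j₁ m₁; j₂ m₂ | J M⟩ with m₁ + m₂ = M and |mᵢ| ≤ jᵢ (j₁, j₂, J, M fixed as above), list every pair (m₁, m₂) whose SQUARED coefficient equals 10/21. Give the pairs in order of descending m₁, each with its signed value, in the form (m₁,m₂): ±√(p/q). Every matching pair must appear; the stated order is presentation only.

Admissible pairs with m₁+m₂ = M = 2: (-1/2,5/2), (1/2,3/2), (3/2,1/2)
  (m₁,m₂)=(3/2,1/2): CG² = 1/7, CG = +√(1/7)
  (m₁,m₂)=(1/2,3/2): CG² = 8/21, CG = −√(8/21)
  (m₁,m₂)=(-1/2,5/2): CG² = 10/21, CG = +√(10/21)   ← matches the target
Pairs with CG² = 10/21: (-1/2,5/2): +√(10/21)

(-1/2,5/2): +√(10/21)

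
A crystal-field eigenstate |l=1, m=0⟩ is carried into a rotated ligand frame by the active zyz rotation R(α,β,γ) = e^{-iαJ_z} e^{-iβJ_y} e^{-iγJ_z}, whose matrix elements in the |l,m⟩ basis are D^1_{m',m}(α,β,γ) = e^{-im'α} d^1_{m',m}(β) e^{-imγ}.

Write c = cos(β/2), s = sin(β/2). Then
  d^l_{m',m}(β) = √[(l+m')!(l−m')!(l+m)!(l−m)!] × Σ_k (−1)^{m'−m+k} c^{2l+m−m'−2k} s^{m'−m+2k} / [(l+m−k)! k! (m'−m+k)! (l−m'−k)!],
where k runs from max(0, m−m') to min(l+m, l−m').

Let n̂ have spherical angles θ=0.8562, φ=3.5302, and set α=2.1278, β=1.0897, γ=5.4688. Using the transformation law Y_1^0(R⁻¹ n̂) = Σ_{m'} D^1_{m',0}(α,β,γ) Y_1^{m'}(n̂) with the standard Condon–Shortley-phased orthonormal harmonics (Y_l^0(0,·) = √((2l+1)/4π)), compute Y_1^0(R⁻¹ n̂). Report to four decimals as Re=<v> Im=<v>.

Need the full column D^1_{m',0} for m'=−1..1 at α=2.1278, β=1.0897, γ=5.4688.
cos(β/2)=0.855205, sin(β/2)=0.518290
d^1_{-1,0}: single k=1 term ⇒ +0.626842;  D = -0.331377+0.532090i
d^1_{0,0}: k∈[0..1] ⇒ +0.731376 -0.268624 = +0.462751;  D = +0.462751+0.000000i
d^1_{1,0}: single k=0 term ⇒ -0.626842;  D = +0.331377+0.532090i
Y_1^{m'}(θ=0.8562,φ=3.5302) and Σ D·Y over m':
  (-0.3314+0.5321i)·(-0.2415+0.0989i)  (+0.4628+0.0000i)·(+0.3202+0.0000i)  (+0.3314+0.5321i)·(+0.2415+0.0989i)
Y_1^0(R⁻¹ n̂) = +0.203002+0.000000i

Re=0.2030 Im=0.0000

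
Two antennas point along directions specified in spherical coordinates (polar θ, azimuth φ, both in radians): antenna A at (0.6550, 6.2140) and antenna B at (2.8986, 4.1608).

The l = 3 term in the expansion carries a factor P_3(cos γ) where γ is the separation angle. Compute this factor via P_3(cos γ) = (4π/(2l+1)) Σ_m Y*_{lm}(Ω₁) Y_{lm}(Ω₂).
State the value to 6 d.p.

-0.213240

Summing Y*_{l m}(θ₁,φ₁)·Y_{l m}(θ₂,φ₂) over m ∈ [−3, 3]; prefactor 4π/(2·3+1) = 1.795196:
  m=-3: (+0.092287-0.019435i) × (+0.005791+0.000487i) = +0.000544-0.000068i  (running Σ = +0.000544-0.000068i)
  m=-2: (+0.297876-0.041482i) × (+0.025886+0.051262i) = +0.009837+0.014196i  (running Σ = +0.010381+0.014128i)
  m=-1: (+0.421198-0.029187i) × (-0.151202+0.245740i) = -0.056514+0.107918i  (running Σ = -0.046132+0.122047i)
  m=0: (+0.042801-0.000000i) × (-0.619580+0.000000i) = -0.026519+0.000000i  (running Σ = -0.072651+0.122047i)
  m=1: (-0.421198-0.029187i) × (+0.151202+0.245740i) = -0.056514-0.107918i  (running Σ = -0.129165+0.014128i)
  m=2: (+0.297876+0.041482i) × (+0.025886-0.051262i) = +0.009837-0.014196i  (running Σ = -0.119328-0.000068i)
  m=3: (-0.092287-0.019435i) × (-0.005791+0.000487i) = +0.000544+0.000068i  (running Σ = -0.118784+0.000000i)
Accumulated sum -0.118784+0.000000i; after 4π/(2l+1) scaling, -0.213240+0.000000i ⇒ P_3 = -0.213240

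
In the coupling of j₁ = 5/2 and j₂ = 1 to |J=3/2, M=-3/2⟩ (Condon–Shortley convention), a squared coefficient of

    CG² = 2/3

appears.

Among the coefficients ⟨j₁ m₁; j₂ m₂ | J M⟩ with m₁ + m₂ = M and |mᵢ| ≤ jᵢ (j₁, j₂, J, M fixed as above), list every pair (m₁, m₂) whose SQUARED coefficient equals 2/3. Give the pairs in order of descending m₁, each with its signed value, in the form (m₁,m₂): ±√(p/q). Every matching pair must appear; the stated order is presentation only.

(-5/2,1): +√(2/3)

Admissible pairs with m₁+m₂ = M = -3/2: (-5/2,1), (-3/2,0), (-1/2,-1)
  (m₁,m₂)=(-1/2,-1): CG² = 1/15, CG = +√(1/15)
  (m₁,m₂)=(-3/2,0): CG² = 4/15, CG = −√(4/15)
  (m₁,m₂)=(-5/2,1): CG² = 2/3, CG = +√(2/3)   ← matches the target
Pairs with CG² = 2/3: (-5/2,1): +√(2/3)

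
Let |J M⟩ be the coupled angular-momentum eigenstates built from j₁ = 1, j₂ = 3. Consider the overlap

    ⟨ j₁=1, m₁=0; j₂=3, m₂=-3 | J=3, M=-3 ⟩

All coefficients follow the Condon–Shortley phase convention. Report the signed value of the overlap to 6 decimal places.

√[7·1!1!5!/8! · 1!1!0!6!0!6!] = √(10800)
  +(−1)^0/∏(0,1,1,0,0,5)! = 1/120  (running 1/120)
⟨..|..⟩ = √(10800)·(1/120) = +0.866025

+√(3/4) ≈ +0.866025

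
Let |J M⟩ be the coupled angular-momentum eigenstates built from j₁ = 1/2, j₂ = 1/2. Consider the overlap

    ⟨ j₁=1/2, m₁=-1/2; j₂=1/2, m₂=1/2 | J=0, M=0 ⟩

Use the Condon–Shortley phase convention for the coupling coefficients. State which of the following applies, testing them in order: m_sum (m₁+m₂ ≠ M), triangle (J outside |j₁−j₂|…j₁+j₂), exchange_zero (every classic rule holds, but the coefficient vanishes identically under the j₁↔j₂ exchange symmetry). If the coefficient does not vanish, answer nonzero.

m-sum: m₁+m₂ = -1/2+1/2 = 0, M = 0  ✓
triangle: |j₁−j₂| = 0 ≤ J = 0 ≤ j₁+j₂ = 1  ✓
exchange: j₁≠j₂ or m₁≠m₂ — the exchange symmetry imposes no constraint here
value check: CG = −√(1/2) = -0.707107 ≠ 0

nonzero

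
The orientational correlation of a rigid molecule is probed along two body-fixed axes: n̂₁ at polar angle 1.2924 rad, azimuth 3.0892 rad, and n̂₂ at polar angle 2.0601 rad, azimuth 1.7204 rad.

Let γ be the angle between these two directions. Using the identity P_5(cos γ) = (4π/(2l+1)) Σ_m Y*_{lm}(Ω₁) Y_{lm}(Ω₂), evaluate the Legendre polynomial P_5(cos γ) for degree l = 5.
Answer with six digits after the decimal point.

Expand P_5 via completeness: Σ_{m} conj(Y_{5,m}) at Ω₁ times Y_{5,m} at Ω₂ —
  m=-5: (-0.368389+0.098774i) × (-0.169137-0.182279i) = +0.080313+0.050443i  (running Σ = +0.080313+0.050443i)
  m=-4: (+0.337183-0.071717i) × (-0.345960+0.235879i) = -0.099735+0.104346i  (running Σ = -0.019422+0.154789i)
  m=-3: (+0.097278-0.015417i) × (+0.102003+0.211805i) = +0.013188+0.019031i  (running Σ = -0.006234+0.173820i)
  m=-2: (-0.331192+0.034832i) × (-0.200007+0.061696i) = +0.064092-0.027400i  (running Σ = +0.057857+0.146420i)
  m=-1: (-0.019208+0.001007i) × (+0.044997+0.298528i) = -0.001165-0.005689i  (running Σ = +0.056692+0.140732i)
  m=0: (+0.323734-0.000000i) × (-0.143508+0.000000i) = -0.046458+0.000000i  (running Σ = +0.010234+0.140732i)
  m=1: (+0.019208+0.001007i) × (-0.044997+0.298528i) = -0.001165+0.005689i  (running Σ = +0.009069+0.146420i)
  m=2: (-0.331192-0.034832i) × (-0.200007-0.061696i) = +0.064092+0.027400i  (running Σ = +0.073161+0.173820i)
  m=3: (-0.097278-0.015417i) × (-0.102003+0.211805i) = +0.013188-0.019031i  (running Σ = +0.086349+0.154789i)
  m=4: (+0.337183+0.071717i) × (-0.345960-0.235879i) = -0.099735-0.104346i  (running Σ = -0.013387+0.050443i)
  m=5: (+0.368389+0.098774i) × (+0.169137-0.182279i) = +0.080313-0.050443i  (running Σ = +0.066926-0.000000i)
Σ over m = +0.066926-0.000000i; ×(4π/11) → +0.076456-0.000000i. Real part: 0.076456

0.076456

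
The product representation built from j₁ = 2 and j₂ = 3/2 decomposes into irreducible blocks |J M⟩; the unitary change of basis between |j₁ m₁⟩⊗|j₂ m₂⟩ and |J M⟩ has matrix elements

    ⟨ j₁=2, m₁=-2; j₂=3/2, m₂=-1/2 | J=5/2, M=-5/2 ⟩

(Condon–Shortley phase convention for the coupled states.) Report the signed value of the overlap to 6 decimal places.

−√(4/7) = -0.755929

√[6·1!3!2!/7! · 0!4!1!2!0!5!] = √(576/7)
  +(−1)^1/∏(1,0,3,0,0,2)! = -1/12  (running -1/12)
⟨..|..⟩ = √(576/7)·(-1/12) = -0.755929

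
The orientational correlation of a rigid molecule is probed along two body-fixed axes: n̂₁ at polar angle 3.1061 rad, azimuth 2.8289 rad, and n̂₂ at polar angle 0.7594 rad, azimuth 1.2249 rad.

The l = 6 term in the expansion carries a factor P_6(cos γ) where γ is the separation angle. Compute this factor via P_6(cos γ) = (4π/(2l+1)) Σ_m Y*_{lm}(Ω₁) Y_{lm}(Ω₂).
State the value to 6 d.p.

Addition theorem: P_6(cos γ) = (4π/13) Σ_m Y*_{lm}(Ω₁) Y_{lm}(Ω₂), m = −6…6:
  m=-6: (-0.00000 - 0.00000j) × (0.02487 - 0.04504j) = -0.00000 - 0.00000j  (running Σ = -0.00000 - 0.00000j)
  m=-5: (0.00000 - 0.00000j) × (0.18539 + 0.02967j) = 0.00000 - 0.00000j  (running Σ = 0.00000 - 0.00000j)
  m=-4: (0.00000 - 0.00001j) × (0.07141 + 0.37695j) = 0.00000 + 0.00000j  (running Σ = 0.00000 + 0.00000j)
  m=-3: (0.00014 - 0.00019j) × (-0.36991 + 0.21828j) = -0.00001 + 0.00010j  (running Σ = -0.00001 + 0.00010j)
  m=-2: (0.00530 - 0.00383j) × (-0.07872 - 0.06520j) = -0.00067 - 0.00004j  (running Σ = -0.00067 + 0.00006j)
  m=-1: (0.11058 - 0.03575j) × (-0.11506 + 0.31927j) = -0.00131 + 0.03942j  (running Σ = -0.00198 + 0.03947j)
  m=0: (1.00370 + 0.00000j) × (-0.21008 + 0.00000j) = -0.21085 + 0.00000j  (running Σ = -0.21284 + 0.03947j)
  m=1: (-0.11058 - 0.03575j) × (0.11506 + 0.31927j) = -0.00131 - 0.03942j  (running Σ = -0.21415 + 0.00006j)
  m=2: (0.00530 + 0.00383j) × (-0.07872 + 0.06520j) = -0.00067 + 0.00004j  (running Σ = -0.21481 + 0.00010j)
  m=3: (-0.00014 - 0.00019j) × (0.36991 + 0.21828j) = -0.00001 - 0.00010j  (running Σ = -0.21482 + 0.00000j)
  m=4: (0.00000 + 0.00001j) × (0.07141 - 0.37695j) = 0.00000 - 0.00000j  (running Σ = -0.21482 - 0.00000j)
  m=5: (-0.00000 - 0.00000j) × (-0.18539 + 0.02967j) = 0.00000 + 0.00000j  (running Σ = -0.21482 - 0.00000j)
  m=6: (-0.00000 + 0.00000j) × (0.02487 + 0.04504j) = -0.00000 + 0.00000j  (running Σ = -0.21482 - 0.00000j)
Total Σ_m = -0.21482 - 0.00000j. Multiply by 0.966644: -0.20765 - 0.00000j. P_6(cos γ) = -0.207654

-0.207654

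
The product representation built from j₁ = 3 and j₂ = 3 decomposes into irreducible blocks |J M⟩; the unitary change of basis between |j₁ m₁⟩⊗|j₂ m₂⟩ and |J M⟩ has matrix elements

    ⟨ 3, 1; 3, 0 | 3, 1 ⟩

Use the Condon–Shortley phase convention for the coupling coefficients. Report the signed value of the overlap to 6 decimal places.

−√(1/6) = -0.408248

triangle: 3!×3!×3!/10! = 216/3628800
(j±m)!: 4!×2!×3!×3!×4!×2! = 82944
prefactor² = (2J+1)×Δ×N² = 864/25
  k=0: +1/(0!×3!×2!×3!×1!×0!) = 1/72
  k=1: −1/(1!×2!×1!×2!×2!×1!) = -1/8
  k=2: +1/(2!×1!×0!×1!×3!×2!) = 1/24
Σ = -5/72  ⇒  CG² = 864/25×(-5/72)² = 1/6
CG = −√(1/6) = -0.408248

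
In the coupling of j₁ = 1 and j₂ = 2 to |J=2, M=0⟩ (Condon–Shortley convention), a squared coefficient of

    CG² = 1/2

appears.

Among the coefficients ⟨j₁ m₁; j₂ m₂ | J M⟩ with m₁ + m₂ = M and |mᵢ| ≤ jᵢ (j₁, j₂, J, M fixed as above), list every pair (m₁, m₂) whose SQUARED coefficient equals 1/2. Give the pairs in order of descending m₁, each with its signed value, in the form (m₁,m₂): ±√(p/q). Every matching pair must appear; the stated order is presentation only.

(1,-1): +√(1/2); (-1,1): −√(1/2)

Admissible pairs with m₁+m₂ = M = 0: (-1,1), (0,0), (1,-1)
  (m₁,m₂)=(1,-1): CG² = 1/2, CG = +√(1/2)   ← matches the target
  (m₁,m₂)=(0,0): CG² = 0/1, CG = 0
  (m₁,m₂)=(-1,1): CG² = 1/2, CG = −√(1/2)   ← matches the target
Pairs with CG² = 1/2: (1,-1): +√(1/2); (-1,1): −√(1/2)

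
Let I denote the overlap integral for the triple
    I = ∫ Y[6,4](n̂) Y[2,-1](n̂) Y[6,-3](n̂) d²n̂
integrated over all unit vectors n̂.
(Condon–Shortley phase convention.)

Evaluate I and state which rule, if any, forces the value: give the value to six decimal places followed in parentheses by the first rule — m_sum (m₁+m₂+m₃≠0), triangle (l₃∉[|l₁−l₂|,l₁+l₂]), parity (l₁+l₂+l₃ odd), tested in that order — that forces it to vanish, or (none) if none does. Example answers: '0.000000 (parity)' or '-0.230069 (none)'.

0.179515 (none)

Rules hold: Σm=0, L=14 even, 4≤6≤8.
N = 13·5·13 = 845
Δ = 2!·10!·2!/15! = 1/90090
Racah Σ t=0..2: t=0:+1/69120 t=1:−1/14400 t=2:+1/69120 = -7/172800
⇒ 3j(6 2 6; 0 0 0)² = 14/715, sgn -1
Racah Σ t=0..1: t=0:+1/161280 t=1:−1/725760 = 1/207360
⇒ 3j(6 2 6; 4 -1 -3)² = 7/286, sgn -1
4πI² = N·(3j₀)²·(3jₘ)² = 49/121
I = +1·√(0.404959/4π) = 0.17951487
No selection rule forces the value: the integral is nonzero (none).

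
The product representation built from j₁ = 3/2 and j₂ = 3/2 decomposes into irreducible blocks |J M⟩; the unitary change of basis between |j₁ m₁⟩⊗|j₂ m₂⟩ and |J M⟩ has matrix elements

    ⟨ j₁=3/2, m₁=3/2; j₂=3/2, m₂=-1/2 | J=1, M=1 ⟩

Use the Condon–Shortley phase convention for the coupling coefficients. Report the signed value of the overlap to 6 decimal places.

+√(3/10) ≈ +0.547723

triangle: 2!*1!*1!/5! = 2/120
(j±m)!: 3!*0!*1!*2!*2!*0! = 24
prefactor² = (2J+1)*Δ*N² = 6/5
  k=0: +1/(0!*2!*0!*1!*1!*0!) = 1/2
Σ = 1/2  ⇒  CG² = 6/5*(1/2)² = 3/10
CG = +√(3/10) = +0.547723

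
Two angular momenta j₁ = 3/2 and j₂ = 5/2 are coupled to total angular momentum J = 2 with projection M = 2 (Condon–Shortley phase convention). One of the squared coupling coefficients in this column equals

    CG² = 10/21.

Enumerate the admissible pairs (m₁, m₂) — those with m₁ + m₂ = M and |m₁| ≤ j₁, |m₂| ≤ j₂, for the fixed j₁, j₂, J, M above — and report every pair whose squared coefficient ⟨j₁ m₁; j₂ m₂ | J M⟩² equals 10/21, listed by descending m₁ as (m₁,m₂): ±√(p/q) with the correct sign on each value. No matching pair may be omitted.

Admissible pairs with m₁+m₂ = M = 2: (-1/2,5/2), (1/2,3/2), (3/2,1/2)
  (m₁,m₂)=(3/2,1/2): CG² = 1/7, CG = +√(1/7)
  (m₁,m₂)=(1/2,3/2): CG² = 8/21, CG = −√(8/21)
  (m₁,m₂)=(-1/2,5/2): CG² = 10/21, CG = +√(10/21)   ← matches the target
Pairs with CG² = 10/21: (-1/2,5/2): +√(10/21)

(-1/2,5/2): +√(10/21)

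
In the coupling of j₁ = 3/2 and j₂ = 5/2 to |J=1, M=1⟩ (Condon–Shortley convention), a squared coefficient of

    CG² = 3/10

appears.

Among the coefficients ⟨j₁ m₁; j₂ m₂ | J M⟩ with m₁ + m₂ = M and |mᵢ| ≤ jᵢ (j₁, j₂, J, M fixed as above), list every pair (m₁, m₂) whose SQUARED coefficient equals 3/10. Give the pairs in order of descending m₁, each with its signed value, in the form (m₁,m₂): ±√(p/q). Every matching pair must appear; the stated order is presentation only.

(-1/2,3/2): +√(3/10)

Admissible pairs with m₁+m₂ = M = 1: (-3/2,5/2), (-1/2,3/2), (1/2,1/2), (3/2,-1/2)
  (m₁,m₂)=(3/2,-1/2): CG² = 1/20, CG = +√(1/20)
  (m₁,m₂)=(1/2,1/2): CG² = 3/20, CG = −√(3/20)
  (m₁,m₂)=(-1/2,3/2): CG² = 3/10, CG = +√(3/10)   ← matches the target
  (m₁,m₂)=(-3/2,5/2): CG² = 1/2, CG = −√(1/2)
Pairs with CG² = 3/10: (-1/2,3/2): +√(3/10)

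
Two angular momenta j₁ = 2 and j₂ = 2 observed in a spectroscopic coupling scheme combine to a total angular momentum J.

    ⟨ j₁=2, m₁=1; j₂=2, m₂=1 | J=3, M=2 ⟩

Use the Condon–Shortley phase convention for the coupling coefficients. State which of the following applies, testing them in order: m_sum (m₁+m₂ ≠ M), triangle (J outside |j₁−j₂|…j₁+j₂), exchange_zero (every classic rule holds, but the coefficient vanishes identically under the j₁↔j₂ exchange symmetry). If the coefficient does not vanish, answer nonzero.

exchange_zero

m-sum: m₁+m₂ = 1+1 = 2, M = 2  ✓
triangle: |j₁−j₂| = 0 ≤ J = 3 ≤ j₁+j₂ = 4  ✓
exchange: j₁=j₂ and m₁=m₂, and (−1)^(j₁+j₂−J) = (−1)^1 = −1 forces ⟨j₁m₁;j₂m₂|JM⟩ = −⟨j₂m₂;j₁m₁|JM⟩ = −⟨j₁m₁;j₂m₂|JM⟩ ⇒ the coefficient vanishes identically
Racah sum check: Σ_k collapses to 0 ⇒ CG = 0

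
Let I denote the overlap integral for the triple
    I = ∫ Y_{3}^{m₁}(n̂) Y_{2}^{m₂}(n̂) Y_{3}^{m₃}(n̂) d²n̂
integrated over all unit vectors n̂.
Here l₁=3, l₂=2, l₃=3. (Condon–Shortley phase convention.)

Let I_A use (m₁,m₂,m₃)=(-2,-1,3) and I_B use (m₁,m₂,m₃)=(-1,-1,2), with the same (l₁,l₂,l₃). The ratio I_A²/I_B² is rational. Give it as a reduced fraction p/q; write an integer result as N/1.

5/3

Shared (l₁,l₂,l₃)=(3,2,3): N and (l;000)² cancel in I_A²/I_B².
A: Δ = 2!·4!·2!/9! = 1/3780; Racah Σ t=1..1: t=1:−1/48 = -1/48; ⇒ 3j(3 2 3; -2 -1 3)² = 5/84, sgn -1
B: Δ = 2!·4!·2!/9! = 1/3780; Racah Σ t=0..1: t=0:+1/48 t=1:−1/12 = -1/16; ⇒ 3j(3 2 3; -1 -1 2)² = 1/28, sgn +1
I_A²/I_B² = (5/84)/(1/28) = 5/3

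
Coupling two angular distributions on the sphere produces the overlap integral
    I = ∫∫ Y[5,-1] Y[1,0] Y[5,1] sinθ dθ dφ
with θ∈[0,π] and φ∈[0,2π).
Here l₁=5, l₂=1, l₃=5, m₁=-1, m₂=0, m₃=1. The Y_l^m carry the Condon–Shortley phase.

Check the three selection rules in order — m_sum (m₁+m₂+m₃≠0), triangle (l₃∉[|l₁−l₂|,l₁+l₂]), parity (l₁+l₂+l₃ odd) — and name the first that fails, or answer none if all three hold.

m₁+m₂+m₃ = -1 + 0 + 1 = 0  ✓
triangle: |5−1|=4 ≤ l₃=5 ≤ 5+1=6  ✓
parity: l₁+l₂+l₃ = 11 is odd  ✗

parity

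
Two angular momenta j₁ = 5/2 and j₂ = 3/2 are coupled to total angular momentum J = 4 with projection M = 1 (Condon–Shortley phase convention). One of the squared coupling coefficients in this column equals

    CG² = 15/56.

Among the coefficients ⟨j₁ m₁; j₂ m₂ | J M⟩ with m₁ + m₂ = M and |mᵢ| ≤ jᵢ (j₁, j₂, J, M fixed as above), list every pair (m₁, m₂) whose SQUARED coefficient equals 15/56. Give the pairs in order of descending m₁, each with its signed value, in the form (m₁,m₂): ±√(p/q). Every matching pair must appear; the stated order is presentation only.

Admissible pairs with m₁+m₂ = M = 1: (-1/2,3/2), (1/2,1/2), (3/2,-1/2), (5/2,-3/2)
  (m₁,m₂)=(5/2,-3/2): CG² = 1/56, CG = +√(1/56)
  (m₁,m₂)=(3/2,-1/2): CG² = 15/56, CG = +√(15/56)   ← matches the target
  (m₁,m₂)=(1/2,1/2): CG² = 15/28, CG = +√(15/28)
  (m₁,m₂)=(-1/2,3/2): CG² = 5/28, CG = +√(5/28)
Pairs with CG² = 15/56: (3/2,-1/2): +√(15/56)

(3/2,-1/2): +√(15/56)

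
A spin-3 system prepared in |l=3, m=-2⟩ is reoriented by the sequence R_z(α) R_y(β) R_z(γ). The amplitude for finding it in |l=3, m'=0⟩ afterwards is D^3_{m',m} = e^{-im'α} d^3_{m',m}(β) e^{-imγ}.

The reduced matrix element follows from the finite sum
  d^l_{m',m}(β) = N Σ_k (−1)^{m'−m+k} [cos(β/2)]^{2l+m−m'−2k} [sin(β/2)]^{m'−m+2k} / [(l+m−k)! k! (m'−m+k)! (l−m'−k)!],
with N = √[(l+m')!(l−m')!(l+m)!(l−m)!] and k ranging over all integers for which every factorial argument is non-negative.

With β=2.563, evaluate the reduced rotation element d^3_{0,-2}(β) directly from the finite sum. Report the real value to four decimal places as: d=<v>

d^3_{0,-2}(β=2.5630) via the finite sum:
Half-angle: c=0.285278, s=0.958445. N=√(6·6·1·120)=65.726707
The bounds max(0,m−m')=0 and min(l+m,l−m')=1 give 2 terms
  k=0: (−1)^2·65.7267/(12)·0.2853^4·0.9584^2 = +0.033325
  k=1: (−1)^3·65.7267/(12)·0.2853^2·0.9584^4 = -0.376154
d^3_{0,-2}(2.5630) = +0.033325 -0.376154 = -0.342829

d=-0.3428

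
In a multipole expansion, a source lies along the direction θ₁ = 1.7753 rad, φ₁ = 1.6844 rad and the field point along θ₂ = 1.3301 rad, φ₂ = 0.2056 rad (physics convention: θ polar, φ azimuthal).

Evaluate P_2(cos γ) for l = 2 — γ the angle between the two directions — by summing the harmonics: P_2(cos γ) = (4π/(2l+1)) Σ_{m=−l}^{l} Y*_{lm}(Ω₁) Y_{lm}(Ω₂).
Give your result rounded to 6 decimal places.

-0.497724

Expand P_2 via completeness: Σ_{m} conj(Y_{2,m}) at Ω₁ times Y_{2,m} at Ω₂ —
  [-2]  conj(Y_{2,-2})(Ω₁) = (-0.360825, -0.083423) ; Y_{2,-2}(Ω₂) = (0.333955, -0.145624) ; Δ = (-0.132648, 0.024685)
  [-1]  conj(Y_{2,-1})(Ω₁) = (0.017414, -0.152631) ; Y_{2,-1}(Ω₂) = (0.175084, -0.036513) ; Δ = (-0.002524, -0.027359)
  [+0]  conj(Y_{2,0})(Ω₁) = (-0.276369, -0.000000) ; Y_{2,0}(Ω₂) = (-0.261626, 0.000000) ; Δ = (0.072305, 0.000000)
  [+1]  conj(Y_{2,1})(Ω₁) = (-0.017414, -0.152631) ; Y_{2,1}(Ω₂) = (-0.175084, -0.036513) ; Δ = (-0.002524, 0.027359)
  [+2]  conj(Y_{2,2})(Ω₁) = (-0.360825, 0.083423) ; Y_{2,2}(Ω₂) = (0.333955, 0.145624) ; Δ = (-0.132648, -0.024685)
Total Σ_m = (-0.198038, 0.000000). Multiply by 2.513274: (-0.497724, 0.000000). P_2(cos γ) = -0.497724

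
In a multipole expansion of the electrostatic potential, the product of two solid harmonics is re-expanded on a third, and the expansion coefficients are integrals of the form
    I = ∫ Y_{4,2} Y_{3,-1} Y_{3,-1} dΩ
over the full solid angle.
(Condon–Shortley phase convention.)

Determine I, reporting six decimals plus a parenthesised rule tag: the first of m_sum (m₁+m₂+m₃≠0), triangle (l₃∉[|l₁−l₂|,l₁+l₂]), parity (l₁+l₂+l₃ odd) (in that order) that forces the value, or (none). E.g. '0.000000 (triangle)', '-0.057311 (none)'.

Rules hold: Σm=0, L=10 even, 1≤3≤7.
N = 9·7·7 = 441
Δ = 4!·4!·2!/11! = 1/34650
Racah Σ t=1..3: t=1:−1/72 t=2:+1/16 t=3:−1/72 = 5/144
⇒ 3j(4 3 3; 0 0 0)² = 2/77, sgn -1
Racah Σ t=0..2: t=0:+1/192 t=1:−1/36 t=2:+1/192 = -5/288
⇒ 3j(4 3 3; 2 -1 -1)² = 20/693, sgn -1
4πI² = N·(3j₀)²·(3jₘ)² = 40/121
I = +1·√(0.330579/4π) = 0.16219310
No selection rule forces the value: the integral is nonzero (none).

0.162193 (none)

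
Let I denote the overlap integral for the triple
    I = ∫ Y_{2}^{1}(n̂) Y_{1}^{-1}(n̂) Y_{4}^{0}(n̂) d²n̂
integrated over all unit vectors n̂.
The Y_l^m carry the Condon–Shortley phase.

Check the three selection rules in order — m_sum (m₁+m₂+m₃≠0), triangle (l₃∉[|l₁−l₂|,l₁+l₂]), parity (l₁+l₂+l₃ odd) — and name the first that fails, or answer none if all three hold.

triangle

Σmᵢ = 0  ✓
l₃∈[|l₁−l₂|,l₁+l₂]=[1,3] required, l₃=4 fails  ✗
Σlᵢ = 7 ⇒ odd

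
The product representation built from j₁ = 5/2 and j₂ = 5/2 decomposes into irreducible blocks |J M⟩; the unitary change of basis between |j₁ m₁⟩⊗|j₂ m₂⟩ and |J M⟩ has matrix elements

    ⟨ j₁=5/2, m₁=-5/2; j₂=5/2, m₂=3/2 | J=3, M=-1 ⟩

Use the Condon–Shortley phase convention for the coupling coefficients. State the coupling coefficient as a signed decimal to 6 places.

+√(1/3) = +0.577350

j₁+j₂−J=2  J+j₁−j₂=3  J−j₁+j₂=3  j₁+j₂+J+1=9
(j₁±m₁, j₂±m₂, J±M) = (0,5,4,1,2,4)
P² = 192
sum k=2..2:
  [2] +1/24 = 1/24
S = 1/24
C² = P²·S² = 1/3 ; C = +0.577350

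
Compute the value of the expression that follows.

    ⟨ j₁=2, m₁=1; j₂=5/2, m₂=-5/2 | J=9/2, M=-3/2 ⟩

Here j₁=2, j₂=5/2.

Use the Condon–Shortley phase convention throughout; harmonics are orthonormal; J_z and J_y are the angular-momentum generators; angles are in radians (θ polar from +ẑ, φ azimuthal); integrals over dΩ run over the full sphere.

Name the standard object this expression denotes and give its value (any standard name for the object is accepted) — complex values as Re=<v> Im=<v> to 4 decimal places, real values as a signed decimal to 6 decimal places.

Clebsch–Gordan coefficient, +√(1/21) ≈ +0.218218

This is a Clebsch–Gordan (vector-coupling) coefficient.
triangle: 0!×4!×5!/10! = 2880/3628800
(j±m)!: 3!×1!×0!×5!×3!×6! = 3110400
prefactor² = (2J+1)×Δ×N² = 172800/7
  k=0: +1/(0!×0!×1!×0!×3!×5!) = 1/720
Σ = 1/720  ⇒  CG² = 172800/7×(1/720)² = 1/21
CG = +√(1/21) = +0.218218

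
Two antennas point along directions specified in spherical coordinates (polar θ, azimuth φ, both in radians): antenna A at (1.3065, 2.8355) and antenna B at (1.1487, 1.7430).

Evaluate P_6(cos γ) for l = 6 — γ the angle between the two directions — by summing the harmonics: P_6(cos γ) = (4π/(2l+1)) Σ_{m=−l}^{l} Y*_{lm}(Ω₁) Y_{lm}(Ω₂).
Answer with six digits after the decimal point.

Summing Y*_{l m}(θ₁,φ₁)·Y_{l m}(θ₂,φ₂) over m ∈ [−6, 6]; prefactor 4π/(2·6+1) = 0.966644:
  m=-6: (-0.102636, -0.377062) × (-0.142551, 0.239125) = (0.104796, 0.029208)  (running Σ = (0.104796, 0.029208))
  m=-5: (-0.014772, 0.366051) × (-0.328502, -0.282230) = (0.108163, -0.116079)  (running Σ = (0.212959, -0.086872))
  m=-4: (-0.026224, 0.072647) × (0.161396, -0.132884) = (0.005421, 0.015210)  (running Σ = (0.218380, -0.071662))
  m=-3: (0.209026, -0.273528) × (-0.115455, -0.203241) = (-0.079725, -0.010902)  (running Σ = (0.138655, -0.082564))
  m=-2: (-0.018544, 0.013021) × (0.278447, -0.099880) = (-0.003863, 0.005478)  (running Σ = (0.134792, -0.077087))
  m=-1: (-0.307708, 0.097243) × (-0.023600, -0.135692) = (0.020457, 0.039458)  (running Σ = (0.155249, -0.037628))
  m=0: (0.049064, -0.000000) × (0.307778, 0.000000) = (0.015101, 0.000000)  (running Σ = (0.170350, -0.037628))
  m=1: (0.307708, 0.097243) × (0.023600, -0.135692) = (0.020457, -0.039458)  (running Σ = (0.190807, -0.077087))
  m=2: (-0.018544, -0.013021) × (0.278447, 0.099880) = (-0.003863, -0.005478)  (running Σ = (0.186944, -0.082564))
  m=3: (-0.209026, -0.273528) × (0.115455, -0.203241) = (-0.079725, 0.010902)  (running Σ = (0.107219, -0.071662))
  m=4: (-0.026224, -0.072647) × (0.161396, 0.132884) = (0.005421, -0.015210)  (running Σ = (0.112640, -0.086872))
  m=5: (0.014772, 0.366051) × (0.328502, -0.282230) = (0.108163, 0.116079)  (running Σ = (0.220803, 0.029208))
  m=6: (-0.102636, 0.377062) × (-0.142551, -0.239125) = (0.104796, -0.029208)  (running Σ = (0.325599, -0.000000))
Total Σ_m = (0.325599, -0.000000). Multiply by 0.966644: (0.314738, -0.000000). P_6(cos γ) = 0.314738

0.314738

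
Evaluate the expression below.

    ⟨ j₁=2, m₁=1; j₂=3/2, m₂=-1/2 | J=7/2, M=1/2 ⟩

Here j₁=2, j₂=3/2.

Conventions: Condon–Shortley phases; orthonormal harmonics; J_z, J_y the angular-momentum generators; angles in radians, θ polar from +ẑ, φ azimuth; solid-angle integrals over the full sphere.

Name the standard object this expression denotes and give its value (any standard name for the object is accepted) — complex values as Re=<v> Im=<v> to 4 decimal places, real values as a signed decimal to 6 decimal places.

This is a Clebsch–Gordan (vector-coupling) coefficient.
j₁+j₂−J=0  J+j₁−j₂=4  J−j₁+j₂=3  j₁+j₂+J+1=8
(j₁±m₁, j₂±m₂, J±M) = (3,1,1,2,4,3)
P² = 1728/35
sum k=0..0:
  [0] +1/12 = 1/12
S = 1/12
C² = P²·S² = 12/35 ; C = +0.585540

Clebsch–Gordan coefficient, +√(12/35) ≈ +0.585540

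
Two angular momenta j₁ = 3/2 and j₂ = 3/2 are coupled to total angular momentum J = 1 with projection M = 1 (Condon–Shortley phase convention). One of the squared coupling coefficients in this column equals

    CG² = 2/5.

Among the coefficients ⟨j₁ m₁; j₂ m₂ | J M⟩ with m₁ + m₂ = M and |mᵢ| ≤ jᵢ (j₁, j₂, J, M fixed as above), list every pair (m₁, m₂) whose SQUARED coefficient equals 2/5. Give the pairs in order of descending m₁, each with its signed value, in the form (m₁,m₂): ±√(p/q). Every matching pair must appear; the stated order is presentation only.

(1/2,1/2): −√(2/5)

Admissible pairs with m₁+m₂ = M = 1: (-1/2,3/2), (1/2,1/2), (3/2,-1/2)
  (m₁,m₂)=(3/2,-1/2): CG² = 3/10, CG = +√(3/10)
  (m₁,m₂)=(1/2,1/2): CG² = 2/5, CG = −√(2/5)   ← matches the target
  (m₁,m₂)=(-1/2,3/2): CG² = 3/10, CG = +√(3/10)
Pairs with CG² = 2/5: (1/2,1/2): −√(2/5)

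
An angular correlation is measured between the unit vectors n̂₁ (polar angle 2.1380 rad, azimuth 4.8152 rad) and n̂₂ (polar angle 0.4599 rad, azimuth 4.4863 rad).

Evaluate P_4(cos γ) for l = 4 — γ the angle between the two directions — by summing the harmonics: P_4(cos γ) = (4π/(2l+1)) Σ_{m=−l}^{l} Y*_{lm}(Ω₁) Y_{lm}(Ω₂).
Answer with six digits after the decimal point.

0.315504

Addition theorem: P_4(cos γ) = (4π/9) Σ_m Y*_{lm}(Ω₁) Y_{lm}(Ω₂), m = −4…4:
  [-4]  conj(Y_{4,-4})(Ω₁) = +0.205251+0.089512i ; Y_{4,-4}(Ω₂) = +0.010618+0.013501i ; Δ = +0.000971+0.003722i
  [-3]  conj(Y_{4,-3})(Ω₁) = +0.122476-0.384419i ; Y_{4,-3}(Ω₂) = +0.061540-0.076371i ; Δ = -0.021821-0.033011i
  [-2]  conj(Y_{4,-2})(Ω₁) = -0.237757-0.049589i ; Y_{4,-2}(Ω₂) = -0.273933-0.133061i ; Δ = +0.058531+0.045220i
  [-1]  conj(Y_{4,-1})(Ω₁) = +0.021547-0.208839i ; Y_{4,-1}(Ω₂) = -0.110553+0.480618i ; Δ = +0.097990+0.033444i
  [+0]  conj(Y_{4,0})(Ω₁) = -0.290222-0.000000i ; Y_{4,0}(Ω₂) = +0.156356+0.000000i ; Δ = -0.045378-0.000000i
  [+1]  conj(Y_{4,1})(Ω₁) = -0.021547-0.208839i ; Y_{4,1}(Ω₂) = +0.110553+0.480618i ; Δ = +0.097990-0.033444i
  [+2]  conj(Y_{4,2})(Ω₁) = -0.237757+0.049589i ; Y_{4,2}(Ω₂) = -0.273933+0.133061i ; Δ = +0.058531-0.045220i
  [+3]  conj(Y_{4,3})(Ω₁) = -0.122476-0.384419i ; Y_{4,3}(Ω₂) = -0.061540-0.076371i ; Δ = -0.021821+0.033011i
  [+4]  conj(Y_{4,4})(Ω₁) = +0.205251-0.089512i ; Y_{4,4}(Ω₂) = +0.010618-0.013501i ; Δ = +0.000971-0.003722i
Σ over m = +0.225963-0.000000i; ×(4π/9) → +0.315504-0.000000i. Real part: 0.315504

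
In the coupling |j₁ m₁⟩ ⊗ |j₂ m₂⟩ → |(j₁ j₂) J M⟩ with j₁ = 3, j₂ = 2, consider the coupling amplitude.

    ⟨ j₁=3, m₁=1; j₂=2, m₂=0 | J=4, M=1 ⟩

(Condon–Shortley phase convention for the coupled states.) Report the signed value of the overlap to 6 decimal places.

+0.327327

triangle: 1!*5!*3!/10! = 720/3628800
(j±m)!: 4!*2!*2!*2!*5!*3! = 138240
prefactor² = (2J+1)*Δ*N² = 1728/7
  k=0: +1/(0!*1!*2!*2!*3!*1!) = 1/24
  k=1: −1/(1!*0!*1!*1!*4!*2!) = -1/48
Σ = 1/48  ⇒  CG² = 1728/7*(1/48)² = 3/28
CG = +√(3/28) = +0.327327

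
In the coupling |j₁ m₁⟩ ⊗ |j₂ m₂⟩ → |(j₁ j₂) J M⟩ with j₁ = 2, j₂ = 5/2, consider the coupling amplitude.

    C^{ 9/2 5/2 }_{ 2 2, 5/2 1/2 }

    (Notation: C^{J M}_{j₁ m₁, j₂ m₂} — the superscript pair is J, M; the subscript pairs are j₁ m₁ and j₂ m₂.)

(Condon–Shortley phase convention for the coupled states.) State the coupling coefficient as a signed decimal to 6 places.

j₁+j₂−J=0  J+j₁−j₂=4  J−j₁+j₂=5  j₁+j₂+J+1=10
(j₁±m₁, j₂±m₂, J±M) = (4,0,3,2,7,2)
P² = 23040
sum k=0..0:
  [0] +1/288 = 1/288
S = 1/288
C² = P²·S² = 5/18 ; C = +0.527046

+0.527046  (= +√(5/18))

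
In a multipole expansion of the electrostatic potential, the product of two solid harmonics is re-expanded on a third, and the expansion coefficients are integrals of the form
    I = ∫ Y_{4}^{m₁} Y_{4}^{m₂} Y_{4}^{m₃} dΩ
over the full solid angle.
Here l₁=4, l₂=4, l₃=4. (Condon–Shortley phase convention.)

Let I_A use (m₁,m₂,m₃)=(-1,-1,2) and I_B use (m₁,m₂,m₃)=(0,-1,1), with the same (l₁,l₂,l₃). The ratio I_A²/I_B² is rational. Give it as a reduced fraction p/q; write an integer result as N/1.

Shared (l₁,l₂,l₃)=(4,4,4): N and (l;000)² cancel in I_A²/I_B².
A: Δ = 4!·4!·4!/13! = 1/450450; Racah Σ t=1..3: t=1:−1/576 t=2:+1/144 t=3:−1/576 = 1/288; ⇒ 3j(4 4 4; -1 -1 2)² = 20/1001, sgn +1
B: Δ = 4!·4!·4!/13! = 1/450450; Racah Σ t=0..3: t=0:+1/3456 t=1:−1/144 t=2:+1/96 t=3:−1/864 = 1/384; ⇒ 3j(4 4 4; 0 -1 1)² = 9/2002, sgn -1
I_A²/I_B² = (20/1001)/(9/2002) = 40/9

40/9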